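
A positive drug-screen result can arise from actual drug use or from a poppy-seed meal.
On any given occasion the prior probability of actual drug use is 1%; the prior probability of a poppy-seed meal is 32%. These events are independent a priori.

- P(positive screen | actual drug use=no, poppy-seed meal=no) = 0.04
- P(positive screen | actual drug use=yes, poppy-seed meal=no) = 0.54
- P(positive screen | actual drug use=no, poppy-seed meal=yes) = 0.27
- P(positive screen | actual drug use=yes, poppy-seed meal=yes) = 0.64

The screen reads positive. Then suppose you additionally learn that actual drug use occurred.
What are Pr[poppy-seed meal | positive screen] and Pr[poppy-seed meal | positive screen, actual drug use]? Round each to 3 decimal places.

Pr[poppy-seed meal | positive screen] ≈ 0.741; Pr[poppy-seed meal | positive screen, actual drug use] ≈ 0.358

Enumerate the 4 (actual drug use, poppy-seed meal) configurations and weight by the priors:
  P(positive screen) = 0.04×0.99×0.68 + 0.27×0.99×0.32 + 0.54×0.01×0.68 + 0.64×0.01×0.32
        = 0.026928 + 0.085536 + 0.003672 + 0.002048 = 0.118184
Configurations with poppy-seed meal contribute 0.087584, so
  P(poppy-seed meal | positive screen) = 0.087584 / 0.118184 ≈ 0.741

Now also conditioning on actual drug use=true:
P(positive screen | actual drug use) = 0.54*0.68 + 0.64*0.32 = 0.367200 + 0.204800 = 0.572000
The poppy-seed meal-present share is 0.64*0.32 = 0.204800.
Hence the posterior is 0.204800/0.572000 ≈ 0.358.
The drop from 0.741 to 0.358 is the explaining-away (discounting) effect.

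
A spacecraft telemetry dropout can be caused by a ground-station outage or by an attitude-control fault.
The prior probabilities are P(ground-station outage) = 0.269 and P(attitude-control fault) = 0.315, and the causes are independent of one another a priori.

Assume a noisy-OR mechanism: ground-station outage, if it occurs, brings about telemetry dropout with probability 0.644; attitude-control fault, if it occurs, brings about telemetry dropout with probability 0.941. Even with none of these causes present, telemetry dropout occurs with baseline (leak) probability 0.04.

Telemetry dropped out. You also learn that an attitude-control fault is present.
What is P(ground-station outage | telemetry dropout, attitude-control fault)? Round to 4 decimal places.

Under noisy-OR, P(telemetry dropout | causes) = 1 − (1−0.04)·∏(1−qᵢ) over the active causes.
Numerator (weight on configurations with ground-station outage): 0.979836×0.269 = 0.263576
Denominator P(telemetry dropout | attitude-control fault): 0.94336×0.731 + 0.979836×0.269 = 0.953172
Posterior = 0.263576 / 0.953172 ≈ 0.2765

P(ground-station outage | telemetry dropout, attitude-control fault) ≈ 0.2765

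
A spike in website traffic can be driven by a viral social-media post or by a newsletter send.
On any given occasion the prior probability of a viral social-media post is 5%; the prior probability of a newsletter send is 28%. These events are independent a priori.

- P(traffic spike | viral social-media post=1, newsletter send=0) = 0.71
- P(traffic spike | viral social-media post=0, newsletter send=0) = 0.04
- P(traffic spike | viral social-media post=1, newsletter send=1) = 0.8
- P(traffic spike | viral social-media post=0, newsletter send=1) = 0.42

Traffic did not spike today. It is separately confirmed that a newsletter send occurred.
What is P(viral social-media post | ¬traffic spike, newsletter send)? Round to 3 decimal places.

P(viral social-media post | ¬traffic spike, newsletter send) ≈ 0.018

P(¬traffic spike | newsletter send) = 0.58*0.95 + 0.2*0.05 = 0.551000 + 0.010000 = 0.561000
Restricting to configurations with viral social-media post present: 0.2*0.05 = 0.010000.
P(viral social-media post | ¬traffic spike, newsletter send) = 0.010000 / 0.561000 ≈ 0.018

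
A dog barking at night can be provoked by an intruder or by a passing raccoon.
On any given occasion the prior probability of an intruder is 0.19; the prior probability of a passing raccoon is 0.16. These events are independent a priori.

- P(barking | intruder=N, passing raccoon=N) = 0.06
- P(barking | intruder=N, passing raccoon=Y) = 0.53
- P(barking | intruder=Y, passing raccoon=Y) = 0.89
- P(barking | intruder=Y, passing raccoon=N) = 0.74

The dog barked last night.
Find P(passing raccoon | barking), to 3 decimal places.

P(barking) = 0.06*0.81*0.84 + 0.53*0.81*0.16 + 0.74*0.19*0.84 + 0.89*0.19*0.16 = 0.040824 + 0.068688 + 0.118104 + 0.027056 = 0.254672
Restricting to configurations with passing raccoon present: 0.068688 + 0.027056 = 0.095744.
Hence the posterior is 0.095744/0.254672 ≈ 0.376.

P(passing raccoon | barking) ≈ 0.376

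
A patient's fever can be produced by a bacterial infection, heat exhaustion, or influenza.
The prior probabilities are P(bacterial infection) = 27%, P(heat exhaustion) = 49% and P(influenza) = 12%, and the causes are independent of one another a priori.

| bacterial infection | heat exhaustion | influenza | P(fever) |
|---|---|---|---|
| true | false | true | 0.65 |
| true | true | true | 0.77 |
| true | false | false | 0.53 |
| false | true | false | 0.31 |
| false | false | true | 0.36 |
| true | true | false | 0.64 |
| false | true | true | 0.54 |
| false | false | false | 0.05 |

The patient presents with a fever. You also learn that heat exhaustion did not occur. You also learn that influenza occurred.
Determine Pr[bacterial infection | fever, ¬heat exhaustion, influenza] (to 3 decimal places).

Pr[bacterial infection | fever, ¬heat exhaustion, influenza] ≈ 0.400

Numerator (weight on configurations with bacterial infection): 0.65*0.27 = 0.175500
Denominator P(fever | ¬heat exhaustion, influenza): 0.36*0.73 + 0.65*0.27 = 0.438300
Posterior = 0.175500 / 0.438300 ≈ 0.400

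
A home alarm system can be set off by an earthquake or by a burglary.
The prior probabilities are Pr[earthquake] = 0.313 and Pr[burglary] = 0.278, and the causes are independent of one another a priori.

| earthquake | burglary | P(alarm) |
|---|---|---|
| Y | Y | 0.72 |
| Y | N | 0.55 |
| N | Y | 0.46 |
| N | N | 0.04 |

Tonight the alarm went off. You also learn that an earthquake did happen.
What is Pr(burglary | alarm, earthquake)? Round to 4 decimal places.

P(alarm | earthquake) = 0.55×0.722 + 0.72×0.278 = 0.397100 + 0.200160 = 0.597260
The burglary-present share is 0.72×0.278 = 0.200160.
P(burglary | alarm, earthquake) = 0.200160 / 0.597260 ≈ 0.3351

Pr(burglary | alarm, earthquake) ≈ 0.3351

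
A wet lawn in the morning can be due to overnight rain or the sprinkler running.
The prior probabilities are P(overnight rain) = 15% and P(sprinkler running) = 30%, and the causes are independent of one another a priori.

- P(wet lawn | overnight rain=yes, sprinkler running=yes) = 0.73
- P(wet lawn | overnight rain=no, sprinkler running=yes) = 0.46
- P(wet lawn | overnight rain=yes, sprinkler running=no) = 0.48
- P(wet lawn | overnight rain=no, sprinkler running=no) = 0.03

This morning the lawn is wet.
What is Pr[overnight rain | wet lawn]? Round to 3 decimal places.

Pr[overnight rain | wet lawn] ≈ 0.381

P(wet lawn) = 0.03×0.85×0.7 + 0.46×0.85×0.3 + 0.48×0.15×0.7 + 0.73×0.15×0.3 = 0.017850 + 0.117300 + 0.050400 + 0.032850 = 0.218400
The overnight rain-present share is 0.050400 + 0.032850 = 0.083250.
So P(overnight rain | wet lawn) = 0.083250/0.218400 ≈ 0.381.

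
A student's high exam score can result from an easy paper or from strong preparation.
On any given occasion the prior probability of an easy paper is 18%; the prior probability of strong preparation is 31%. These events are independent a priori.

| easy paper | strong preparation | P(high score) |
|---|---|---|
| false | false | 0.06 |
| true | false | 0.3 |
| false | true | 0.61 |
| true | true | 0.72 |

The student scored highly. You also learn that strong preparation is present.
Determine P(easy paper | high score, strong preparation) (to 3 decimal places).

P(easy paper | high score, strong preparation) ≈ 0.206

P(high score | strong preparation) = 0.61*0.82 + 0.72*0.18 = 0.500200 + 0.129600 = 0.629800
The easy paper-present share is 0.72*0.18 = 0.129600.
Hence the posterior is 0.129600/0.629800 ≈ 0.206.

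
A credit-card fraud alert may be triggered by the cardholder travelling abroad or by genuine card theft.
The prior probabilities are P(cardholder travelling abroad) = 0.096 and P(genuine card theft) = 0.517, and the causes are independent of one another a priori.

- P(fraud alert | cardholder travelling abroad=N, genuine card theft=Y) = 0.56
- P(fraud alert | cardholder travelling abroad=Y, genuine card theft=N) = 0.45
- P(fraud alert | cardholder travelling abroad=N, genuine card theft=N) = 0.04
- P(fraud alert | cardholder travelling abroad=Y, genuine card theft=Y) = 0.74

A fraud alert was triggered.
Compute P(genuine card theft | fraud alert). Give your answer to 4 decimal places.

P(genuine card theft | fraud alert) ≈ 0.8862

P(fraud alert) = 0.04·0.904·0.483 + 0.56·0.904·0.517 + 0.45·0.096·0.483 + 0.74·0.096·0.517 = 0.017465 + 0.261726 + 0.020866 + 0.036728 = 0.336785
The genuine card theft-present share is 0.261726 + 0.036728 = 0.298454.
So P(genuine card theft | fraud alert) = 0.298454/0.336785 ≈ 0.8862.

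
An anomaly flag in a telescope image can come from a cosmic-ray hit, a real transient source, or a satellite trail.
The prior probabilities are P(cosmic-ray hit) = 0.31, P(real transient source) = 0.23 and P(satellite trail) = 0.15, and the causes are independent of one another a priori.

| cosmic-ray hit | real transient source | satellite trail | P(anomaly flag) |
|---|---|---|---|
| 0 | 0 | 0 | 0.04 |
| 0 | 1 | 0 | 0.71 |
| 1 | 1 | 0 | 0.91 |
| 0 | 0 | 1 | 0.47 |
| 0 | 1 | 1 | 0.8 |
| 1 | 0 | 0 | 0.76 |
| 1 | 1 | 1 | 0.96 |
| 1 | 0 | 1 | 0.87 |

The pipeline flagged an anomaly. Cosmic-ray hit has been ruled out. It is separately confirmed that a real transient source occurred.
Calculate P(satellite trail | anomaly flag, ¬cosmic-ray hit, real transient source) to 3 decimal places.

P(satellite trail | anomaly flag, ¬cosmic-ray hit, real transient source) ≈ 0.166

By total probability over both values of satellite trail:
  P(anomaly flag | ¬cosmic-ray hit, real transient source) = 0.71*0.85 + 0.8*0.15
        = 0.603500 + 0.120000 = 0.723500
The terms with satellite trail present sum to 0.120000, so
  P(satellite trail | anomaly flag, ¬cosmic-ray hit, real transient source) = 0.120000 / 0.723500 ≈ 0.166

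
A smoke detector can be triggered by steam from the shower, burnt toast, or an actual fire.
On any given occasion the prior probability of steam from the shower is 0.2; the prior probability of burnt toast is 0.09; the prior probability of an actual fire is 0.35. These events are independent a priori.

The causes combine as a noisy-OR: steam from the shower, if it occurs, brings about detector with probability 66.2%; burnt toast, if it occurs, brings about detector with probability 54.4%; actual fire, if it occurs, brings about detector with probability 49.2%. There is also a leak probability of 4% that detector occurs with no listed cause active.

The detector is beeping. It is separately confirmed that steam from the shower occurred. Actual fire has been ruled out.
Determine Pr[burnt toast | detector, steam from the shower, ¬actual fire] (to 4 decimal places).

Under noisy-OR, P(detector | causes) = 1 − (1−0.04)·∏(1−qᵢ) over the active causes.
P(detector | steam from the shower, ¬actual fire) = 0.67552·0.91 + 0.852037·0.09 = 0.614723 + 0.076683 = 0.691406
Restricting to configurations with burnt toast present: 0.852037·0.09 = 0.076683.
So P(burnt toast | detector, steam from the shower, ¬actual fire) = 0.076683/0.691406 ≈ 0.1109.

Pr[burnt toast | detector, steam from the shower, ¬actual fire] ≈ 0.1109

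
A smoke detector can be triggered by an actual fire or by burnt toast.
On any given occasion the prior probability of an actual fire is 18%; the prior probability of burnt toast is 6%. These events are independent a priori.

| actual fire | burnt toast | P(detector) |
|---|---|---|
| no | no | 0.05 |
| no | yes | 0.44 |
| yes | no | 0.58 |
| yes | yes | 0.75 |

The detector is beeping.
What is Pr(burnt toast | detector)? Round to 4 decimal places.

Weight on burnt toast=true, given the evidence: 0.021648 + 0.008100 = 0.029748
The normalizing constant is 0.05·0.82·0.94 + 0.44·0.82·0.06 + 0.58·0.18·0.94 + 0.75·0.18·0.06 = 0.166424
P(burnt toast | detector) = 0.029748/0.166424 ≈ 0.1787

Pr(burnt toast | detector) ≈ 0.1787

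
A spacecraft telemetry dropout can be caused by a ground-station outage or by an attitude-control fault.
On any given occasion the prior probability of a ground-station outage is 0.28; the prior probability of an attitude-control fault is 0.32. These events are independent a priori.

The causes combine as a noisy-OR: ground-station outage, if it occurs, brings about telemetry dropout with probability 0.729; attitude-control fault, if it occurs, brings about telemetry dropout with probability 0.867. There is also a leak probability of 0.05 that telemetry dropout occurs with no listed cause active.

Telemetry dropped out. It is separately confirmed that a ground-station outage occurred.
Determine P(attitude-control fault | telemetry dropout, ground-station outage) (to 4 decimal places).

P(attitude-control fault | telemetry dropout, ground-station outage) ≈ 0.3797

Under noisy-OR, P(telemetry dropout | causes) = 1 − (1−0.05)·∏(1−qᵢ) over the active causes.
Sum P(telemetry dropout|·) weighted by the priors over both values of attitude-control fault:
  P(telemetry dropout | ground-station outage) = 0.74255×0.68 + 0.965759×0.32
        = 0.504934 + 0.309043 = 0.813977
The terms with attitude-control fault present sum to 0.309043, so
  P(attitude-control fault | telemetry dropout, ground-station outage) = 0.309043 / 0.813977 ≈ 0.3797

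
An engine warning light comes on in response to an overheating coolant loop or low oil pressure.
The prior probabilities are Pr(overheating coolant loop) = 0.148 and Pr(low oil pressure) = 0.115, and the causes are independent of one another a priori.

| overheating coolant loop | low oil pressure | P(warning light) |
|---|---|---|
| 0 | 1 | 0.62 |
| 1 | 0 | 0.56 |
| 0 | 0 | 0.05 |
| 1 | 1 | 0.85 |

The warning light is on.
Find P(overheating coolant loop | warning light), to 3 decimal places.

For the numerator, keep only overheating coolant loop=true terms: 0.073349 + 0.014467 = 0.087816
Denominator P(warning light): 0.05*0.852*0.885 + 0.62*0.852*0.115 + 0.56*0.148*0.885 + 0.85*0.148*0.115 = 0.186265
P(overheating coolant loop | warning light) = 0.087816/0.186265 ≈ 0.471

P(overheating coolant loop | warning light) ≈ 0.471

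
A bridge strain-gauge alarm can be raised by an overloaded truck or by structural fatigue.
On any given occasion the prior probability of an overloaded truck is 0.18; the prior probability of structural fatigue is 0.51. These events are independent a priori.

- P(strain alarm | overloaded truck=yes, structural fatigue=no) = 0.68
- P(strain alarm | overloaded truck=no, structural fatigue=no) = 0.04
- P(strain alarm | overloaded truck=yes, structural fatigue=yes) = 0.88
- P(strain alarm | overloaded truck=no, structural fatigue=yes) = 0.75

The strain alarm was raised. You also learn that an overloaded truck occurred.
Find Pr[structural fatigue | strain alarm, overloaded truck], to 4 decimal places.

P(strain alarm | overloaded truck) = 0.68×0.49 + 0.88×0.51 = 0.333200 + 0.448800 = 0.782000
Restricting to configurations with structural fatigue present: 0.88×0.51 = 0.448800.
So P(structural fatigue | strain alarm, overloaded truck) = 0.448800/0.782000 ≈ 0.5739.

Pr[structural fatigue | strain alarm, overloaded truck] ≈ 0.5739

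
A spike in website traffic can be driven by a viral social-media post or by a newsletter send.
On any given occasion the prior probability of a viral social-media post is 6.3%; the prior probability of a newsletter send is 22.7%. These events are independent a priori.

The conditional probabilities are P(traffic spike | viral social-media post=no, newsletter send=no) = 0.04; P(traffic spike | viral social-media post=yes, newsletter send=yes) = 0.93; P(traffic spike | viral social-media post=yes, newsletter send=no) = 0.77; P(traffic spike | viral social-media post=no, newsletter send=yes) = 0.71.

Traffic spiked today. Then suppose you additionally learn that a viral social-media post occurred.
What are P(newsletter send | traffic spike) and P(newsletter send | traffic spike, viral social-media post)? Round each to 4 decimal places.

Sum P(traffic spike|·) weighted by the priors over the 4 (viral social-media post, newsletter send) configurations:
  P(traffic spike) = 0.04·0.937·0.773 + 0.71·0.937·0.227 + 0.77·0.063·0.773 + 0.93·0.063·0.227
        = 0.028972 + 0.151016 + 0.037498 + 0.013300 = 0.230786
Configurations with newsletter send contribute 0.164316, so
  P(newsletter send | traffic spike) = 0.164316 / 0.230786 ≈ 0.7120

Now condition on the additional information:
By total probability over both values of newsletter send:
  P(traffic spike | viral social-media post) = 0.77×0.773 + 0.93×0.227
        = 0.595210 + 0.211110 = 0.806320
Keeping only the newsletter send-present terms gives 0.211110, so
  P(newsletter send | traffic spike, viral social-media post) = 0.211110 / 0.806320 ≈ 0.2618
This is intercausal reasoning (explaining away): once viral social-media post accounts for the traffic spike, newsletter send becomes less likely.

P(newsletter send | traffic spike) ≈ 0.7120; P(newsletter send | traffic spike, viral social-media post) ≈ 0.2618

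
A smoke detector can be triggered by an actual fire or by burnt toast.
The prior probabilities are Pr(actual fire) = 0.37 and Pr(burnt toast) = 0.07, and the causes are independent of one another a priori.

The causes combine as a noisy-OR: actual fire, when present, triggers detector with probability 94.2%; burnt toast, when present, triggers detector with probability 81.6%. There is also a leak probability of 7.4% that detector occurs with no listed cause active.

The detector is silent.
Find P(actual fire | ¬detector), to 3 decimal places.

P(actual fire | ¬detector) ≈ 0.033

Under noisy-OR, P(detector | causes) = 1 − (1−0.074)·∏(1−qᵢ) over the active causes.
For the numerator, keep only actual fire=true terms: 0.018481 + 0.000256 = 0.018737
The normalizing constant is 0.926·0.63·0.93 + 0.170384·0.63·0.07 + 0.053708·0.37·0.93 + 0.009882·0.37·0.07 = 0.568794
Posterior = 0.018737 / 0.568794 ≈ 0.033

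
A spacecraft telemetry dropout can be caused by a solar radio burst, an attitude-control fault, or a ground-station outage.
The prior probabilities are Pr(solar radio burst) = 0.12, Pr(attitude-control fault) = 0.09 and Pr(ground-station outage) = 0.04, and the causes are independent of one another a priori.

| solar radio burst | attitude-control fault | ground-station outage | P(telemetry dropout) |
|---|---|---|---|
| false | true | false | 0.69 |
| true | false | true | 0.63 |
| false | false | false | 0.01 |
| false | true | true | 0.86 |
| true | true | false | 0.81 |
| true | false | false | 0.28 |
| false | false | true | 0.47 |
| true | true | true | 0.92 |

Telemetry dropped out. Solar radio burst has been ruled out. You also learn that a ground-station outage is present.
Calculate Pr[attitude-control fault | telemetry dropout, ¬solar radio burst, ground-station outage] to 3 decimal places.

P(telemetry dropout | ¬solar radio burst, ground-station outage) = 0.47×0.91 + 0.86×0.09 = 0.427700 + 0.077400 = 0.505100
Of this, 0.077400 comes from 0.86×0.09 (the attitude-control fault=true cases).
Hence the posterior is 0.077400/0.505100 ≈ 0.153.

Pr[attitude-control fault | telemetry dropout, ¬solar radio burst, ground-station outage] ≈ 0.153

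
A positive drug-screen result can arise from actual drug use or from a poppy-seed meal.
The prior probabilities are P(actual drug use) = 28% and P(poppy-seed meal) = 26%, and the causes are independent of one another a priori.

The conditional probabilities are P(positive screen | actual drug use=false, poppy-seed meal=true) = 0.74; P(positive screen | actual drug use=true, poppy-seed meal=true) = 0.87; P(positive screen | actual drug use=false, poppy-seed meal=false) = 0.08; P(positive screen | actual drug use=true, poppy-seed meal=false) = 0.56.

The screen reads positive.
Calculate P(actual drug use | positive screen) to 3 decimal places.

P(actual drug use | positive screen) ≈ 0.498

Enumerate the 4 (actual drug use, poppy-seed meal) configurations and weight by the priors:
  P(positive screen) = 0.08·0.72·0.74 + 0.74·0.72·0.26 + 0.56·0.28·0.74 + 0.87·0.28·0.26
        = 0.042624 + 0.138528 + 0.116032 + 0.063336 = 0.360520
The terms with actual drug use present sum to 0.179368, so
  P(actual drug use | positive screen) = 0.179368 / 0.360520 ≈ 0.498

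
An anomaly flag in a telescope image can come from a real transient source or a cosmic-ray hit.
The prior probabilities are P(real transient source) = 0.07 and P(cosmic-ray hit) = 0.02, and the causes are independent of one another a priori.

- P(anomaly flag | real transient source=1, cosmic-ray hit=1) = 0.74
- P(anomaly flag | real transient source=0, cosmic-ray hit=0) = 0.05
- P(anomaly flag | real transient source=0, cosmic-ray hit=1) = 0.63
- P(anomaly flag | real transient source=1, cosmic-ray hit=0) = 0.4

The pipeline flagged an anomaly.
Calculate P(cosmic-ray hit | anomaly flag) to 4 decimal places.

P(cosmic-ray hit | anomaly flag) ≈ 0.1487

P(anomaly flag) = 0.05*0.93*0.98 + 0.63*0.93*0.02 + 0.4*0.07*0.98 + 0.74*0.07*0.02 = 0.045570 + 0.011718 + 0.027440 + 0.001036 = 0.085764
The cosmic-ray hit-present share is 0.011718 + 0.001036 = 0.012754.
So P(cosmic-ray hit | anomaly flag) = 0.012754/0.085764 ≈ 0.1487.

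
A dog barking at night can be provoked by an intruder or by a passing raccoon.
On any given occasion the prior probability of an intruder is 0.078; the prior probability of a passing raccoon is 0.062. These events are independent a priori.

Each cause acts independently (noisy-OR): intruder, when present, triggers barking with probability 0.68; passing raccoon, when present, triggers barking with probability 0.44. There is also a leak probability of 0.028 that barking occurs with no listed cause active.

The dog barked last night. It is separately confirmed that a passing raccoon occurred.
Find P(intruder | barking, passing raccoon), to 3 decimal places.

P(intruder | barking, passing raccoon) ≈ 0.133

Under noisy-OR, P(barking | causes) = 1 − (1−0.028)·∏(1−qᵢ) over the active causes.
Enumerate both values of intruder and weight by the priors:
  P(barking | passing raccoon) = 0.45568*0.922 + 0.825818*0.078
        = 0.420137 + 0.064414 = 0.484551
Configurations with intruder contribute 0.064414, so
  P(intruder | barking, passing raccoon) = 0.064414 / 0.484551 ≈ 0.133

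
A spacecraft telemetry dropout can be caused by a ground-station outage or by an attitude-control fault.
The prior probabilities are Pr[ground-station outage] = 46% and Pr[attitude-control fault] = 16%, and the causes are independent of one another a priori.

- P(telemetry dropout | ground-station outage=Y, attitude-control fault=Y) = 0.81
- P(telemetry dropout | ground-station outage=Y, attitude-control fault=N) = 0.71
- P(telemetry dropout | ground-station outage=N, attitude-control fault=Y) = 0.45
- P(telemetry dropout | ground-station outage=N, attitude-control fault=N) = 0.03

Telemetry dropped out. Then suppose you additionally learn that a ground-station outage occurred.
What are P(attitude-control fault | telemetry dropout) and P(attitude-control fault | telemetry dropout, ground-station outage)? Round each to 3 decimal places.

P(attitude-control fault | telemetry dropout) ≈ 0.255; P(attitude-control fault | telemetry dropout, ground-station outage) ≈ 0.179

P(telemetry dropout) = 0.03×0.54×0.84 + 0.45×0.54×0.16 + 0.71×0.46×0.84 + 0.81×0.46×0.16 = 0.013608 + 0.038880 + 0.274344 + 0.059616 = 0.386448
The attitude-control fault-present share is 0.038880 + 0.059616 = 0.098496.
P(attitude-control fault | telemetry dropout) = 0.098496 / 0.386448 ≈ 0.255

Now condition on the additional information:
P(telemetry dropout | ground-station outage) = 0.71*0.84 + 0.81*0.16 = 0.596400 + 0.129600 = 0.726000
Of this, 0.129600 comes from 0.81*0.16 (the attitude-control fault=true cases).
P(attitude-control fault | telemetry dropout, ground-station outage) = 0.129600 / 0.726000 ≈ 0.179
— ground-station outage explains away the evidence for attitude-control fault.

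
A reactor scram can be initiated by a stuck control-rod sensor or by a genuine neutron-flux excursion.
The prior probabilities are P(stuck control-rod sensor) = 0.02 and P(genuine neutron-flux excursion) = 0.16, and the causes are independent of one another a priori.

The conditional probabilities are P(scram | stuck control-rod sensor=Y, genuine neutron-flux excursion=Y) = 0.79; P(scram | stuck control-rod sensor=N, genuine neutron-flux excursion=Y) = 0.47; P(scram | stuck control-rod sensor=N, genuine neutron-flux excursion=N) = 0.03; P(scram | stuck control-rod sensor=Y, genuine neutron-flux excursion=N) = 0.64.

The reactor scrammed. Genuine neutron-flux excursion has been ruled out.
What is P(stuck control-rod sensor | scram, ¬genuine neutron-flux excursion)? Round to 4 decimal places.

P(stuck control-rod sensor | scram, ¬genuine neutron-flux excursion) ≈ 0.3033

P(scram | ¬genuine neutron-flux excursion) = 0.03×0.98 + 0.64×0.02 = 0.029400 + 0.012800 = 0.042200
Restricting to configurations with stuck control-rod sensor present: 0.64×0.02 = 0.012800.
So P(stuck control-rod sensor | scram, ¬genuine neutron-flux excursion) = 0.012800/0.042200 ≈ 0.3033.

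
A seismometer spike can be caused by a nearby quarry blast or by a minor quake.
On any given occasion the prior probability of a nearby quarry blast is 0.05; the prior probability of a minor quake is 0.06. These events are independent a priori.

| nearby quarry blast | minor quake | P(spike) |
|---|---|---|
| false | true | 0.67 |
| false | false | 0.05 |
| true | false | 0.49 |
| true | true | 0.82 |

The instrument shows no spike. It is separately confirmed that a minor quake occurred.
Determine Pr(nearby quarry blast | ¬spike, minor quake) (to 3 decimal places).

Sum P(¬spike|·) weighted by the priors over both values of nearby quarry blast:
  P(¬spike | minor quake) = 0.33*0.95 + 0.18*0.05
        = 0.313500 + 0.009000 = 0.322500
The terms with nearby quarry blast present sum to 0.009000, so
  P(nearby quarry blast | ¬spike, minor quake) = 0.009000 / 0.322500 ≈ 0.028

Pr(nearby quarry blast | ¬spike, minor quake) ≈ 0.028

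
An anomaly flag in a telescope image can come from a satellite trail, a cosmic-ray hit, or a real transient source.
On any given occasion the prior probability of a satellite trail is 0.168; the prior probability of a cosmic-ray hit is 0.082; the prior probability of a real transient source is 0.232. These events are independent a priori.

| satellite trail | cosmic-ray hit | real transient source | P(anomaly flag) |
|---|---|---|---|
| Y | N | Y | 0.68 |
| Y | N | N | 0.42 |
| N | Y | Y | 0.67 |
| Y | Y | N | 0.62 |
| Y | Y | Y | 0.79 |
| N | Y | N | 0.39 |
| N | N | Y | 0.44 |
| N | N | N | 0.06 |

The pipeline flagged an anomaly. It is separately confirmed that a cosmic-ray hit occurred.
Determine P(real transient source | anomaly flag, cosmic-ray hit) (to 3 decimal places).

Sum P(anomaly flag|·) weighted by the priors over the 4 (satellite trail, real transient source) configurations:
  P(anomaly flag | cosmic-ray hit) = 0.39×0.832×0.768 + 0.67×0.832×0.232 + 0.62×0.168×0.768 + 0.79×0.168×0.232
        = 0.249201 + 0.129326 + 0.079995 + 0.030791 = 0.489313
Configurations with real transient source contribute 0.160117, so
  P(real transient source | anomaly flag, cosmic-ray hit) = 0.160117 / 0.489313 ≈ 0.327

P(real transient source | anomaly flag, cosmic-ray hit) ≈ 0.327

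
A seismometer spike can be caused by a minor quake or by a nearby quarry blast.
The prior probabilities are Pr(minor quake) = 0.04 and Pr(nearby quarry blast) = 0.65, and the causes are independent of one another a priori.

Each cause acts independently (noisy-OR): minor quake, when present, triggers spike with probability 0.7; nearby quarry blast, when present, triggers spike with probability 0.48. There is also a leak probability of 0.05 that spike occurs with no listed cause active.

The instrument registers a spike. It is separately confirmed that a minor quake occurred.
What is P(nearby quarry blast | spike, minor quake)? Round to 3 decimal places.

Under noisy-OR, P(spike | causes) = 1 − (1−0.05)·∏(1−qᵢ) over the active causes.
Enumerate both values of nearby quarry blast and weight by the priors:
  P(spike | minor quake) = 0.715·0.35 + 0.8518·0.65
        = 0.250250 + 0.553670 = 0.803920
Keeping only the nearby quarry blast-present terms gives 0.553670, so
  P(nearby quarry blast | spike, minor quake) = 0.553670 / 0.803920 ≈ 0.689

P(nearby quarry blast | spike, minor quake) ≈ 0.689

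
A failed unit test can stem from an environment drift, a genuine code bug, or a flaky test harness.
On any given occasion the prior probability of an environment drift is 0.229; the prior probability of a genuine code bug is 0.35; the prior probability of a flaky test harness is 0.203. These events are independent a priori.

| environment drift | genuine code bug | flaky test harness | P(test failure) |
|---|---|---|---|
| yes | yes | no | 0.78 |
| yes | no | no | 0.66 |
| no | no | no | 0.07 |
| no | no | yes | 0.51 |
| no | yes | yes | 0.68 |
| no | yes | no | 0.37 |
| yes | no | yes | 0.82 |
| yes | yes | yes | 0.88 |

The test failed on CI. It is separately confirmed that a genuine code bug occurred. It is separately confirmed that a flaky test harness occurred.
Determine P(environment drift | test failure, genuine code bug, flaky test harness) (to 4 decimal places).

P(environment drift | test failure, genuine code bug, flaky test harness) ≈ 0.2777

For the numerator, keep only environment drift=true terms: 0.88×0.229 = 0.201520
Denominator P(test failure | genuine code bug, flaky test harness): 0.68×0.771 + 0.88×0.229 = 0.725800
P(environment drift | test failure, genuine code bug, flaky test harness) = 0.201520/0.725800 ≈ 0.2777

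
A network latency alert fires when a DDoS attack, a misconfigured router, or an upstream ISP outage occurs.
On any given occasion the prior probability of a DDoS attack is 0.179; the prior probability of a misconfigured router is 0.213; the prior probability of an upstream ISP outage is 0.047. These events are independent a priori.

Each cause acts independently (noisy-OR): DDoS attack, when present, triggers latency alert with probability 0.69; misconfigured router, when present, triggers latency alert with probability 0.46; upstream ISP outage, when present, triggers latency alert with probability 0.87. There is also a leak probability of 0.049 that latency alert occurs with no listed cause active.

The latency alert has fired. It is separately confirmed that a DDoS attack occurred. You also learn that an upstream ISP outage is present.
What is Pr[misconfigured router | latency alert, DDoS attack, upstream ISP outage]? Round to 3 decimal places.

Pr[misconfigured router | latency alert, DDoS attack, upstream ISP outage] ≈ 0.216

Under noisy-OR, P(latency alert | causes) = 1 − (1−0.049)·∏(1−qᵢ) over the active causes.
P(latency alert | DDoS attack, upstream ISP outage) = 0.961675*0.787 + 0.979304*0.213 = 0.756838 + 0.208592 = 0.965430
Restricting to configurations with misconfigured router present: 0.979304*0.213 = 0.208592.
Hence the posterior is 0.208592/0.965430 ≈ 0.216.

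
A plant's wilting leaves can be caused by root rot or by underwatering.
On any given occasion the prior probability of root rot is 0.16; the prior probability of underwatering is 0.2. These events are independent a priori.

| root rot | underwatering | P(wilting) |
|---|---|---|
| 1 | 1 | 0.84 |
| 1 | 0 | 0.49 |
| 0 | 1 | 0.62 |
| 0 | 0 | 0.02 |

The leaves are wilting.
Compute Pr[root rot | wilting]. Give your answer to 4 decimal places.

Pr[root rot | wilting] ≈ 0.4324

Numerator (weight on configurations with root rot): 0.062720 + 0.026880 = 0.089600
Normalizer over all consistent configurations: 0.02*0.84*0.8 + 0.62*0.84*0.2 + 0.49*0.16*0.8 + 0.84*0.16*0.2 = 0.207200
P(root rot | wilting) = 0.089600/0.207200 ≈ 0.4324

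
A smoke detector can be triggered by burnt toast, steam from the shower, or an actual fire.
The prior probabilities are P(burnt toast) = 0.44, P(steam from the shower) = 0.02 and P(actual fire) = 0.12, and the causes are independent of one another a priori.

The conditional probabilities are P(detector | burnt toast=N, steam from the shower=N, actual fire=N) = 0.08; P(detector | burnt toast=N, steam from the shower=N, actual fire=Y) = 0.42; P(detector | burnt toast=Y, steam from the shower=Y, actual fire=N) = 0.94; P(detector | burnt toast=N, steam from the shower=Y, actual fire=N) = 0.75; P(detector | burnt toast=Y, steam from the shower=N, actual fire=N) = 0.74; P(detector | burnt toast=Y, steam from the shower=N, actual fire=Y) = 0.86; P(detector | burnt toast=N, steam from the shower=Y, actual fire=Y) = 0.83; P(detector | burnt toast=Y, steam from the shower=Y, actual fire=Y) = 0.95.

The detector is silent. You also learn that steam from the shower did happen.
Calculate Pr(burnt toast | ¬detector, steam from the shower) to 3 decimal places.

Enumerate the 4 (burnt toast, actual fire) configurations and weight by the priors:
  P(¬detector | steam from the shower) = 0.25×0.56×0.88 + 0.17×0.56×0.12 + 0.06×0.44×0.88 + 0.05×0.44×0.12
        = 0.123200 + 0.011424 + 0.023232 + 0.002640 = 0.160496
Keeping only the burnt toast-present terms gives 0.025872, so
  P(burnt toast | ¬detector, steam from the shower) = 0.025872 / 0.160496 ≈ 0.161

Pr(burnt toast | ¬detector, steam from the shower) ≈ 0.161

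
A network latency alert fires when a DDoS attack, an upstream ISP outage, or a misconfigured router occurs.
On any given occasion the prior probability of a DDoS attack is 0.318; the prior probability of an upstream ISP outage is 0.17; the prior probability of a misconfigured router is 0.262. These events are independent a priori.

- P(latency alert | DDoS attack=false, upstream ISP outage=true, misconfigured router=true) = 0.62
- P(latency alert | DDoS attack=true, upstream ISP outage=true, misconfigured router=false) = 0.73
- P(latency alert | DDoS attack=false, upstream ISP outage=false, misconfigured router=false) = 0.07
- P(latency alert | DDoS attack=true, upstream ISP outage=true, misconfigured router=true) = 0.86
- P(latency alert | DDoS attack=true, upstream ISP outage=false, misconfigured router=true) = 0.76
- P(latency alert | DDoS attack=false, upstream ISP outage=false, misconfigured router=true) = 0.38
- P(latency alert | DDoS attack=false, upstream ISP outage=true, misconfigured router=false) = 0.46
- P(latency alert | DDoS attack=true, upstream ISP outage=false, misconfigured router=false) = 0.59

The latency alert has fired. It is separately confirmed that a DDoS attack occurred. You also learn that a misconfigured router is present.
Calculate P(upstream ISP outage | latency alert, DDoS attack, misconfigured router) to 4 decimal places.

P(upstream ISP outage | latency alert, DDoS attack, misconfigured router) ≈ 0.1882

Weight on upstream ISP outage=true, given the evidence: 0.86*0.17 = 0.146200
Normalizer over all consistent configurations: 0.76*0.83 + 0.86*0.17 = 0.777000
Posterior = 0.146200 / 0.777000 ≈ 0.1882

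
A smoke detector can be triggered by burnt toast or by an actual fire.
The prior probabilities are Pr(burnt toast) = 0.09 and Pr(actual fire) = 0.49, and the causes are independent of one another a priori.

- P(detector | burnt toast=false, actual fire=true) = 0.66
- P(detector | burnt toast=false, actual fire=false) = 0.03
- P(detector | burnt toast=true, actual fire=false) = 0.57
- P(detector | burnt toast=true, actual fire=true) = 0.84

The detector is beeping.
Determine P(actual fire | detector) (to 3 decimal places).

P(actual fire | detector) ≈ 0.892

P(detector) = 0.03*0.91*0.51 + 0.66*0.91*0.49 + 0.57*0.09*0.51 + 0.84*0.09*0.49 = 0.013923 + 0.294294 + 0.026163 + 0.037044 = 0.371424
The actual fire-present share is 0.294294 + 0.037044 = 0.331338.
So P(actual fire | detector) = 0.331338/0.371424 ≈ 0.892.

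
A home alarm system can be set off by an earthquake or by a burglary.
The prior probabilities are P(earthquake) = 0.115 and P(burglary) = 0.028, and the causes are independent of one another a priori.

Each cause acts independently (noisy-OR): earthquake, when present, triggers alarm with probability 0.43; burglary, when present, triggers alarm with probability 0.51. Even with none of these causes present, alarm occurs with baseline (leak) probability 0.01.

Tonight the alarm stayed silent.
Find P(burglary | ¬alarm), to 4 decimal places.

Under noisy-OR, P(alarm | causes) = 1 − (1−0.01)·∏(1−qᵢ) over the active causes.
Sum P(¬alarm|·) weighted by the priors over the 4 (earthquake, burglary) configurations:
  P(¬alarm) = 0.99*0.885*0.972 + 0.4851*0.885*0.028 + 0.5643*0.115*0.972 + 0.276507*0.115*0.028
        = 0.851618 + 0.012021 + 0.063077 + 0.000890 = 0.927606
The terms with burglary present sum to 0.012911, so
  P(burglary | ¬alarm) = 0.012911 / 0.927606 ≈ 0.0139

P(burglary | ¬alarm) ≈ 0.0139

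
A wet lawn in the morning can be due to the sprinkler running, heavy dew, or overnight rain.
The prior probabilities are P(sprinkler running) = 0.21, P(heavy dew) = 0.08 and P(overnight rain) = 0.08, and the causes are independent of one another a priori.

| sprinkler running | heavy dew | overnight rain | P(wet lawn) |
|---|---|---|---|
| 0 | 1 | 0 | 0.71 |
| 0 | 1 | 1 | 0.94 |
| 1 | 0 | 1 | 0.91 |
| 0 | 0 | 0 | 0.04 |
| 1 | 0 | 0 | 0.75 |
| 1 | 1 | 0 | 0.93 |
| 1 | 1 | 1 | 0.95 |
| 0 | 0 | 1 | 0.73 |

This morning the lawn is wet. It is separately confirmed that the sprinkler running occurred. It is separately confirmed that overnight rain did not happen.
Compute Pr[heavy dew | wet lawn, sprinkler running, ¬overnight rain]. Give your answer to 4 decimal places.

Pr[heavy dew | wet lawn, sprinkler running, ¬overnight rain] ≈ 0.0973

Sum P(wet lawn|·) weighted by the priors over both values of heavy dew:
  P(wet lawn | sprinkler running, ¬overnight rain) = 0.75*0.92 + 0.93*0.08
        = 0.690000 + 0.074400 = 0.764400
The terms with heavy dew present sum to 0.074400, so
  P(heavy dew | wet lawn, sprinkler running, ¬overnight rain) = 0.074400 / 0.764400 ≈ 0.0973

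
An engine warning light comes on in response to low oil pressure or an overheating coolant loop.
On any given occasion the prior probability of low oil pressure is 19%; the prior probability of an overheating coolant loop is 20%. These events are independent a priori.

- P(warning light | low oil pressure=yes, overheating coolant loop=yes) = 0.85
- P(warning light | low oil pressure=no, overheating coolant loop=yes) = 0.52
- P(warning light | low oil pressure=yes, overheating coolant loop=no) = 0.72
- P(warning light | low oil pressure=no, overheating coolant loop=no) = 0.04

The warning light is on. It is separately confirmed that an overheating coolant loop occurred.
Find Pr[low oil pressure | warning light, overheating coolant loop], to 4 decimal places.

Pr[low oil pressure | warning light, overheating coolant loop] ≈ 0.2772

P(warning light | overheating coolant loop) = 0.52·0.81 + 0.85·0.19 = 0.421200 + 0.161500 = 0.582700
Restricting to configurations with low oil pressure present: 0.85·0.19 = 0.161500.
Hence the posterior is 0.161500/0.582700 ≈ 0.2772.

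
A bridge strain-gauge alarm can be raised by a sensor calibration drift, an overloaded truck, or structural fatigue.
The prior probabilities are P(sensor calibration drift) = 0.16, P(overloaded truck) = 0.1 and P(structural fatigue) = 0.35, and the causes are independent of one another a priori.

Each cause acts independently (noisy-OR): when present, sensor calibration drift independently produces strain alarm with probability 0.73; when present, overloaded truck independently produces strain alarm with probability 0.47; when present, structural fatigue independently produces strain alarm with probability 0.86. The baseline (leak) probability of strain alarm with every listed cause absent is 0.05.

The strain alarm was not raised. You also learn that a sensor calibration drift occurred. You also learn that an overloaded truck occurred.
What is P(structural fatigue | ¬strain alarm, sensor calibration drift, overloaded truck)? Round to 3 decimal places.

P(structural fatigue | ¬strain alarm, sensor calibration drift, overloaded truck) ≈ 0.070

Under noisy-OR, P(strain alarm | causes) = 1 − (1−0.05)·∏(1−qᵢ) over the active causes.
Enumerate both values of structural fatigue and weight by the priors:
  P(¬strain alarm | sensor calibration drift, overloaded truck) = 0.135945×0.65 + 0.019032×0.35
        = 0.088364 + 0.006661 = 0.095025
Configurations with structural fatigue contribute 0.006661, so
  P(structural fatigue | ¬strain alarm, sensor calibration drift, overloaded truck) = 0.006661 / 0.095025 ≈ 0.070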